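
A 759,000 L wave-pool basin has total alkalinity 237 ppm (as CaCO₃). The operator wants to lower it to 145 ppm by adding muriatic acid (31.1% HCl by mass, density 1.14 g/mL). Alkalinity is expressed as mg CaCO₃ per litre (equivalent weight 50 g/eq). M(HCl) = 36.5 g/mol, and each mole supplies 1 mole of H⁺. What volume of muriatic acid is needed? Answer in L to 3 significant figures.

Alkalinity to neutralize: (237 − 145) = 92 mg/L as CaCO₃ × 759,000 L = 69,830 g as CaCO₃.
Equivalents of H⁺ required: 69,830 ÷ 50 g/eq = 1397 eq = 1397 mol HCl.
Mass of HCl: 1397 × 36.5 = 50,970 g.
Mass of 31.1% solution: 50,970 / 0.311 = 163,900 g.
Volume: 163,900 g ÷ 1.14 g/mL = 143,800 mL.

144 L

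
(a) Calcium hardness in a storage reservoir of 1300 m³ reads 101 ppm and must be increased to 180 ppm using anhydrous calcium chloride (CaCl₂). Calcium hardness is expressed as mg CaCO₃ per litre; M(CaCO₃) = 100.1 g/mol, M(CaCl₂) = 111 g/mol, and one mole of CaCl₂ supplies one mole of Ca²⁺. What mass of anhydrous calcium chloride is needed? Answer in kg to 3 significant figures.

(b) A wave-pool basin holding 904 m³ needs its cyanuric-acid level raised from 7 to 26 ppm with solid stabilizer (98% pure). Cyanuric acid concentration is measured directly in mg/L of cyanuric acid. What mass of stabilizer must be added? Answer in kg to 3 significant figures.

(a) 114 kg; (b) 17.5 kg

(a) Volume: 1300 m³ = 1,300,000 L.
(a) Hardness to add: (180 − 101) = 79 mg/L as CaCO₃ × 1,300,000 L = 102,700 g as CaCO₃.
(a) Moles of Ca²⁺ (1 mol Ca²⁺ ≡ 1 mol CaCO₃): 102,700 / 100.1 g/mol = 1026 mol.
(a) Mass of CaCl₂: 1026 × 111 = 113,900 g.

(b) Volume: 904 m³ = 904,000 L.
(b) CYA to add: (26 − 7) = 19 mg/L × 904,000 L = 17,180 g cyanuric acid.
(b) At 98% purity: 17,180 / 0.98 = 17,530 g product.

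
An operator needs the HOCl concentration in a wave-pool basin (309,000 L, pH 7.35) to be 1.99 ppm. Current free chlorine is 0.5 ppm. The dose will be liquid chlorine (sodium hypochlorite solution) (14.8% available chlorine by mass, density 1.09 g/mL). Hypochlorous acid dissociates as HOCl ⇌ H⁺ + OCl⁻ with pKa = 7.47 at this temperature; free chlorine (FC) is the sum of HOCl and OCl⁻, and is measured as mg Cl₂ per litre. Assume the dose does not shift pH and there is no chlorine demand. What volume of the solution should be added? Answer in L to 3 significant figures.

5.75 L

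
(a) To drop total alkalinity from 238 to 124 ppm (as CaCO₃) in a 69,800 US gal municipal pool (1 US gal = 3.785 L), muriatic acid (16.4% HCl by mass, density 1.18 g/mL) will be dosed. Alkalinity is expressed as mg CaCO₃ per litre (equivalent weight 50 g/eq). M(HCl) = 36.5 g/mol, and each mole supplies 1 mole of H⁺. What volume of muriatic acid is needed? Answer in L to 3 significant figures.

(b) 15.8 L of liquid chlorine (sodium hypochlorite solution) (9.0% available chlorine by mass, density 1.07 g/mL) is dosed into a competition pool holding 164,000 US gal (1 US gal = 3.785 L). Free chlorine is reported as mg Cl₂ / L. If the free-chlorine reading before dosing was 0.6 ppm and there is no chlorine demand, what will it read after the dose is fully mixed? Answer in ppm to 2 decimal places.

(a) 114 L; (b) 3.05 ppm

(a) Volume: 69,800 US gal × 3.785 L/gal = 264,193 L.
(a) Alkalinity to neutralize: (238 − 124) = 114 mg/L as CaCO₃ × 264,193 L = 30,120 g as CaCO₃.
(a) Equivalents of H⁺ required: 30,120 ÷ 50 g/eq = 602.4 eq = 602.4 mol HCl.
(a) Mass of HCl: 602.4 × 36.5 = 21,990 g.
(a) Mass of 16.4% solution: 21,990 / 0.164 = 134,100 g.
(a) Volume: 134,100 g ÷ 1.18 g/mL = 113,600 mL.

(b) Volume: 164,000 US gal × 3.785 L/gal = 620,740 L.
(b) Mass of solution: 15.8 L × 1000 mL/L × 1.07 g/mL = 16,910 g.
(b) Available chlorine delivered: 16,910 g × 0.09 = 1522 g as Cl₂.
(b) Concentration rise: 1522 g / 620,740 L = 2.451 mg/L = 2.45 ppm.
(b) Final FC: 0.6 + 2.45 = 3.05 ppm.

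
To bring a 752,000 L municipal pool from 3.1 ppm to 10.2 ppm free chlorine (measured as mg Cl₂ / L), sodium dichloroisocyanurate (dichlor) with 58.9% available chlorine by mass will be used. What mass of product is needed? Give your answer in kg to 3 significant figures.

9.06 kg

Chlorine deficit: 10.2 − 3.1 = 7.1 ppm = 7.1 mg/L as Cl₂.
Cl₂ equivalent needed: 7.1 mg/L × 752,000 L = 5,339,000 mg = 5339 g.
Product at 58.9% available chlorine: 5339 / 0.589 = 9065 g.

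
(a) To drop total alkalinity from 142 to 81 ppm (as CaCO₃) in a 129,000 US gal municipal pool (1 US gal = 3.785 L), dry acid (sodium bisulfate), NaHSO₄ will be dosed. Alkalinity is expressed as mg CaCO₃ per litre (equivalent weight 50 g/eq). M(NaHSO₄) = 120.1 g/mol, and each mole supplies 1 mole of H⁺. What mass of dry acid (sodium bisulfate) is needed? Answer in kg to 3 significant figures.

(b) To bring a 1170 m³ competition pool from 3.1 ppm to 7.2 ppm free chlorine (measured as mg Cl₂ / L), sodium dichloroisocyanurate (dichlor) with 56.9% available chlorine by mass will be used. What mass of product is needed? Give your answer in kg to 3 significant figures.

(a) Volume: 129,000 US gal × 3.785 L/gal = 488,265 L.
(a) Alkalinity to neutralize: (142 − 81) = 61 mg/L as CaCO₃ × 488,265 L = 29,780 g as CaCO₃.
(a) Equivalents of H⁺ required: 29,780 ÷ 50 g/eq = 595.7 eq = 595.7 mol NaHSO₄.
(a) Mass of NaHSO₄: 595.7 × 120.1 = 71,540 g.

(b) Volume: 1170 m³ = 1,170,000 L.
(b) Chlorine deficit: 7.2 − 3.1 = 4.1 ppm = 4.1 mg/L as Cl₂.
(b) Cl₂ equivalent needed: 4.1 mg/L × 1,170,000 L = 4,797,000 mg = 4797 g.
(b) Product at 56.9% available chlorine: 4797 / 0.569 = 8431 g.

(a) 71.5 kg; (b) 8.43 kg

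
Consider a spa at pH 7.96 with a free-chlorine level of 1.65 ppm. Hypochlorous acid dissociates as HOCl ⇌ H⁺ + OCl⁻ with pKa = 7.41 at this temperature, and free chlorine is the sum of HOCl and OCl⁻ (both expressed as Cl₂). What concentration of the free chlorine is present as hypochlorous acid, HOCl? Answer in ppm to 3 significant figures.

0.363 ppm

[OCl⁻]/[HOCl] = 10^(pH − pKa) = 10^(7.96 − 7.41) = 10^0.55 = 3.548.
Fraction as HOCl = 1 / (1 + 3.548) = 0.2199.
HOCl = 0.2199 × 1.65 ppm = 0.3628 ppm.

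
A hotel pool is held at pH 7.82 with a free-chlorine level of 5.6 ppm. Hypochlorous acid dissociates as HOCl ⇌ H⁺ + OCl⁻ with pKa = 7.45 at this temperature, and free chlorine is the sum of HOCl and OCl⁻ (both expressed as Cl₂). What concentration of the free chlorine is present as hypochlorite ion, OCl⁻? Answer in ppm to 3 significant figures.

3.93 ppm

[OCl⁻]/[HOCl] = 10^(pH − pKa) = 10^(7.82 − 7.45) = 10^0.37 = 2.344.
Fraction as HOCl = 1 / (1 + 2.344) = 0.299.
OCl⁻ = (1 − 0.299) × 5.6 ppm = 3.925 ppm.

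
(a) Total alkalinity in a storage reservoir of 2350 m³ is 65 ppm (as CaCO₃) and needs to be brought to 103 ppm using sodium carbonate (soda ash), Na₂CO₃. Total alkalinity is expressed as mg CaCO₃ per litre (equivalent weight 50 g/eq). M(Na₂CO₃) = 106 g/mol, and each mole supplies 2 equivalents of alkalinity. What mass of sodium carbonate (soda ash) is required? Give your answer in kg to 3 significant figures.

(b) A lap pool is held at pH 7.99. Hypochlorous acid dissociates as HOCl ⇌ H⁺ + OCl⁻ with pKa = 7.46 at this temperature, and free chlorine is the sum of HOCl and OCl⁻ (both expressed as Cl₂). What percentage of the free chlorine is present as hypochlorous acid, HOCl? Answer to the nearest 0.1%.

(a) Volume: 2350 m³ = 2,350,000 L.
(a) Alkalinity to add: (103 − 65) = 38 mg/L as CaCO₃ × 2,350,000 L = 89,300 g as CaCO₃.
(a) Equivalents: 89,300 g ÷ 50 g/eq = 1786 eq.
(a) Each mole of Na₂CO₃ supplies 2 eq, so 1786 / 2 = 893 mol.
(a) Mass: 893 mol × 106 g/mol = 94,660 g.

(b) [OCl⁻]/[HOCl] = 10^(pH − pKa) = 10^(7.99 − 7.46) = 10^0.53 = 3.388.
(b) Fraction as HOCl = 1 / (1 + 3.388) = 0.2279.

(a) 94.7 kg; (b) 22.8%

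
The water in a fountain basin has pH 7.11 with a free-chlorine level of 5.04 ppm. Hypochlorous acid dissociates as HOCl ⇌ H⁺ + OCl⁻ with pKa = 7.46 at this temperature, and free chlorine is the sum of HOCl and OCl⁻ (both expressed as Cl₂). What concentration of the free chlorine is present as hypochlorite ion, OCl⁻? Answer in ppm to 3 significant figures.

1.56 ppm

[OCl⁻]/[HOCl] = 10^(pH − pKa) = 10^(7.11 − 7.46) = 10^-0.35 = 0.4467.
Fraction as HOCl = 1 / (1 + 0.4467) = 0.6912.
OCl⁻ = (1 − 0.6912) × 5.04 ppm = 1.556 ppm.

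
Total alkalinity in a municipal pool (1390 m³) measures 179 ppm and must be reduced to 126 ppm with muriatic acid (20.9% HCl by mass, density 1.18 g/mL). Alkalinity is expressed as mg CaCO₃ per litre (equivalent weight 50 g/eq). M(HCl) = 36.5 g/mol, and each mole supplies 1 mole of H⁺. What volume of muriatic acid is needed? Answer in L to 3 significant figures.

218 L

Volume: 1390 m³ = 1,390,000 L.
Alkalinity to neutralize: (179 − 126) = 53 mg/L as CaCO₃ × 1,390,000 L = 73,670 g as CaCO₃.
Equivalents of H⁺ required: 73,670 ÷ 50 g/eq = 1473 eq = 1473 mol HCl.
Mass of HCl: 1473 × 36.5 = 53,780 g.
Mass of 20.9% solution: 53,780 / 0.209 = 257,300 g.
Volume: 257,300 g ÷ 1.18 g/mL = 218,100 mL.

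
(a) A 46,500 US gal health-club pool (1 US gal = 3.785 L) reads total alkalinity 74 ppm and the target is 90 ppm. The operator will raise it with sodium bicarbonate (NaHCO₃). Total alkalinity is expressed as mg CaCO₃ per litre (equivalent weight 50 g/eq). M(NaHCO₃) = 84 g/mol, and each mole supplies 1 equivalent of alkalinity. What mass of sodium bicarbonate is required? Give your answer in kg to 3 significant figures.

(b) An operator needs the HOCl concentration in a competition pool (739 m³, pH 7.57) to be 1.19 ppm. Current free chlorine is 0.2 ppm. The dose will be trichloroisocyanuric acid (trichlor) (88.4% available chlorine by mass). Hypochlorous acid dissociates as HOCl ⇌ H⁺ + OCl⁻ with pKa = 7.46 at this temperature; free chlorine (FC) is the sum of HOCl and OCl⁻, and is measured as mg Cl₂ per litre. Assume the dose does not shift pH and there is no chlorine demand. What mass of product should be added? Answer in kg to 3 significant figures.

(a) 4.73 kg; (b) 2.11 kg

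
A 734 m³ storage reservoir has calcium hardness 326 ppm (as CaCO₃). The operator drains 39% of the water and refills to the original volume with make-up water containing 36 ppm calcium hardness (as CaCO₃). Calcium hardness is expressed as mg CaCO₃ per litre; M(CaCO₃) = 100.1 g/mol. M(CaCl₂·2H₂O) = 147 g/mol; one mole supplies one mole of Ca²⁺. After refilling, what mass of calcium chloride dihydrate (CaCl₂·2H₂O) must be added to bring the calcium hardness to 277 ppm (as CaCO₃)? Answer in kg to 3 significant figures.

69.1 kg

Volume: 734 m³ = 734,000 L.
After draining 39% and refilling: 326 × 0.61 + 36 × 0.39 = 212.9 ppm.
Deficit to target: 277 − 212.9 = 64.1 mg/L.
As CaCO₃: 64.1 mg/L × 734,000 L = 47,050 g; ÷ 100.1 = 470 mol Ca²⁺.
Mass: 470 × 147 = 69,090 g.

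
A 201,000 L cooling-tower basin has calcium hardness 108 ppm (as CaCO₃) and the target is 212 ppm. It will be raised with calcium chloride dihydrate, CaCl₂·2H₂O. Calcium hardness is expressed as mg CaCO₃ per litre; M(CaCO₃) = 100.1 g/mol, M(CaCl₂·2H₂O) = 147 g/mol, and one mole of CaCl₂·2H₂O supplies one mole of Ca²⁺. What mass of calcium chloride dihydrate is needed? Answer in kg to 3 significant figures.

Hardness to add: (212 − 108) = 104 mg/L as CaCO₃ × 201,000 L = 20,900 g as CaCO₃.
Moles of Ca²⁺ (1 mol Ca²⁺ ≡ 1 mol CaCO₃): 20,900 / 100.1 g/mol = 208.8 mol.
Mass of CaCl₂·2H₂O: 208.8 × 147 = 30,700 g.

30.7 kg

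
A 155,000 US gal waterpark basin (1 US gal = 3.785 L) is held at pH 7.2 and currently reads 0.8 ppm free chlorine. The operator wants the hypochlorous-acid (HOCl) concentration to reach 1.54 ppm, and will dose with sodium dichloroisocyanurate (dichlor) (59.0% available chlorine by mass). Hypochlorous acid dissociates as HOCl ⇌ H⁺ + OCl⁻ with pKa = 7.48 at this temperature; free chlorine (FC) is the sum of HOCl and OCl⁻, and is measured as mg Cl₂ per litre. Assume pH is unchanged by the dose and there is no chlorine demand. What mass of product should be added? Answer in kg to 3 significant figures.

1.54 kg

Volume: 155,000 US gal × 3.785 L/gal = 586,675 L.
[OCl⁻]/[HOCl] = 10^(pH − pKa) = 10^(7.2 − 7.48) = 0.5248; fraction as HOCl = 1/(1 + 0.5248) = 0.6558.
Free chlorine required for 1.54 ppm HOCl: 1.54 / 0.6558 = 2.348 ppm.
FC to add: 2.348 − 0.8 = 1.548 mg/L as Cl₂.
Cl₂ equivalent: 1.548 mg/L × 586,675 L = 908.3 g.
Product at 59.0% available Cl: 908.3 / 0.59 = 1539 g.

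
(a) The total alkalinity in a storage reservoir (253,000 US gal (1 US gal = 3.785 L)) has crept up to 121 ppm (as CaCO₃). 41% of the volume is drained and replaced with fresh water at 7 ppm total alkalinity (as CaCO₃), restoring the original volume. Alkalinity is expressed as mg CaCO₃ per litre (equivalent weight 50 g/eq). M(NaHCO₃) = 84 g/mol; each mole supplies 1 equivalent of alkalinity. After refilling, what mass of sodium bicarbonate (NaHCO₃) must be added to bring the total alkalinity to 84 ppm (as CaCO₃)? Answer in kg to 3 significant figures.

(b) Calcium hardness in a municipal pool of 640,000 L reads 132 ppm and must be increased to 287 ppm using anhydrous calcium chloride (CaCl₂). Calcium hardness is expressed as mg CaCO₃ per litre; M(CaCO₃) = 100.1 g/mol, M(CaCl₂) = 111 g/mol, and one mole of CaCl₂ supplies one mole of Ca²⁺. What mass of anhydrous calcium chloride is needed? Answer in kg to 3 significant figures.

(a) 15.7 kg; (b) 110 kg

(a) Volume: 253,000 US gal × 3.785 L/gal = 957,605 L.
(a) After draining 41% and refilling: 121 × 0.59 + 7 × 0.41 = 74.26 ppm.
(a) Deficit to target: 84 − 74.26 = 9.74 mg/L.
(a) As CaCO₃: 9.74 mg/L × 957,605 L = 9327 g; ÷ 50 g/eq ÷ 1 = 186.5 mol NaHCO₃.
(a) Mass: 186.5 × 84 = 15,670 g.

(b) Hardness to add: (287 − 132) = 155 mg/L as CaCO₃ × 640,000 L = 99,200 g as CaCO₃.
(b) Moles of Ca²⁺ (1 mol Ca²⁺ ≡ 1 mol CaCO₃): 99,200 / 100.1 g/mol = 991 mol.
(b) Mass of CaCl₂: 991 × 111 = 110,000 g.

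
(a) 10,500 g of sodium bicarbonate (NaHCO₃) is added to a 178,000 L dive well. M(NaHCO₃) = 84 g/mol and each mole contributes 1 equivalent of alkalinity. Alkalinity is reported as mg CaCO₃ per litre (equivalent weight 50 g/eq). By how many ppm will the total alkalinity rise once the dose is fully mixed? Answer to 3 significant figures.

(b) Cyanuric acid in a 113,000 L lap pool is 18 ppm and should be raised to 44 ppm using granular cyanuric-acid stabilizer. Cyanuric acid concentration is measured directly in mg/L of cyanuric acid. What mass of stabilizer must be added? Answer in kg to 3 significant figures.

(a) Moles of NaHCO₃: 10,500 g ÷ 84 g/mol = 125 mol → 125 eq of alkalinity.
(a) As CaCO₃: 125 eq × 50 g/eq = 6250 g.
(a) Rise: 6250 g / 178,000 L × 1000 = 35.11 mg/L.

(b) CYA to add: (44 − 18) = 26 mg/L × 113,000 L = 2938 g cyanuric acid.

(a) 35.1 ppm; (b) 2.94 kg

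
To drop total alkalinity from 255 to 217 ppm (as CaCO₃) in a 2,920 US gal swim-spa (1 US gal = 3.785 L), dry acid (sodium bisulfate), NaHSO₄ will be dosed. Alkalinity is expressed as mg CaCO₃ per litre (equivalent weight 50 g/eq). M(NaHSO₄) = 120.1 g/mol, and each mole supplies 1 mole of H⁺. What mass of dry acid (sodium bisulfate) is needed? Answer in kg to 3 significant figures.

Volume: 2,920 US gal × 3.785 L/gal = 11,052 L.
Alkalinity to neutralize: (255 − 217) = 38 mg/L as CaCO₃ × 11,052 L = 420 g as CaCO₃.
Equivalents of H⁺ required: 420 ÷ 50 g/eq = 8.4 eq = 8.4 mol NaHSO₄.
Mass of NaHSO₄: 8.4 × 120.1 = 1009 g.

1.01 kg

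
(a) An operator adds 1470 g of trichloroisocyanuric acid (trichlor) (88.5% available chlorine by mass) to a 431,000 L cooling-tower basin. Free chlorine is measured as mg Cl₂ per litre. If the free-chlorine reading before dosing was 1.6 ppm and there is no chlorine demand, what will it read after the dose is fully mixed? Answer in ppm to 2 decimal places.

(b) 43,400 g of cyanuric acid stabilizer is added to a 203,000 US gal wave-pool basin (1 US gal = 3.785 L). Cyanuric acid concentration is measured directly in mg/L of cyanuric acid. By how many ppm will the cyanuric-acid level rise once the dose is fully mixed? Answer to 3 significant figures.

(a) Available chlorine delivered: 1470 g × 0.885 = 1301 g as Cl₂.
(a) Concentration rise: 1301 g / 431,000 L = 3.018 mg/L = 3.02 ppm.
(a) Final FC: 1.6 + 3.02 = 4.62 ppm.

(b) Volume: 203,000 US gal × 3.785 L/gal = 768,355 L.
(b) Rise: 43,400 g / 768,355 L × 1000 = 56.48 mg/L.

(a) 4.62 ppm; (b) 56.5 ppm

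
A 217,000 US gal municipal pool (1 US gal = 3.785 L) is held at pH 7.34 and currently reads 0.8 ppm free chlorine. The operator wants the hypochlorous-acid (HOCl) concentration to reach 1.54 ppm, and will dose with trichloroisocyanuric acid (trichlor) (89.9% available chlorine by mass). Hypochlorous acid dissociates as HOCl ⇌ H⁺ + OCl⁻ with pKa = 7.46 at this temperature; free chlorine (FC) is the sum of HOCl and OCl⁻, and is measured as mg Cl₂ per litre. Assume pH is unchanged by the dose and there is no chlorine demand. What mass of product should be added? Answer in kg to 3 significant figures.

Volume: 217,000 US gal × 3.785 L/gal = 821,345 L.
[OCl⁻]/[HOCl] = 10^(pH − pKa) = 10^(7.34 − 7.46) = 0.7586; fraction as HOCl = 1/(1 + 0.7586) = 0.5686.
Free chlorine required for 1.54 ppm HOCl: 1.54 / 0.5686 = 2.708 ppm.
FC to add: 2.708 − 0.8 = 1.908 mg/L as Cl₂.
Cl₂ equivalent: 1.908 mg/L × 821,345 L = 1567 g.
Product at 89.9% available Cl: 1567 / 0.899 = 1743 g.

1.74 kg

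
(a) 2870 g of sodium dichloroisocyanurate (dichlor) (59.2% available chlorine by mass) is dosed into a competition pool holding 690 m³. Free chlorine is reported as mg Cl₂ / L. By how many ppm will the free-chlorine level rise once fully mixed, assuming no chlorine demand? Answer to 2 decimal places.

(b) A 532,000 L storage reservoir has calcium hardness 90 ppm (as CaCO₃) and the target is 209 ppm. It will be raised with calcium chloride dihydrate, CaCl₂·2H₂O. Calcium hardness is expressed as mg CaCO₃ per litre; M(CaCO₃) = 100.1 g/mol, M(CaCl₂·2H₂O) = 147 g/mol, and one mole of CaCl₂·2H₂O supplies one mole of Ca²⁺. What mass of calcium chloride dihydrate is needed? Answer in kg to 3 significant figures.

(a) 2.46 ppm; (b) 93.0 kg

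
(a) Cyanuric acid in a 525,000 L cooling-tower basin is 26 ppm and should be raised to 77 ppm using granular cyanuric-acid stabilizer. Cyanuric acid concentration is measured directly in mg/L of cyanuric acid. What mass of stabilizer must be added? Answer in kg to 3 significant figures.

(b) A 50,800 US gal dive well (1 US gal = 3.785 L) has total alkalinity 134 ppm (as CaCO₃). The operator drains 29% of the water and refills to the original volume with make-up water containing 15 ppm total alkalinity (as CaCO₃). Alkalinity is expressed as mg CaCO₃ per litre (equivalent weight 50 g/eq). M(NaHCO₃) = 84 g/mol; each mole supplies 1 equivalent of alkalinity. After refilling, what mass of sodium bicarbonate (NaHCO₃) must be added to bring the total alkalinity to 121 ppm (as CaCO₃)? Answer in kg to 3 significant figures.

(a) CYA to add: (77 − 26) = 51 mg/L × 525,000 L = 26,780 g cyanuric acid.

(b) Volume: 50,800 US gal × 3.785 L/gal = 192,278 L.
(b) After draining 29% and refilling: 134 × 0.71 + 15 × 0.29 = 99.49 ppm.
(b) Deficit to target: 121 − 99.49 = 21.51 mg/L.
(b) As CaCO₃: 21.51 mg/L × 192,278 L = 4136 g; ÷ 50 g/eq ÷ 1 = 82.72 mol NaHCO₃.
(b) Mass: 82.72 × 84 = 6948 g.

(a) 26.8 kg; (b) 6.95 kg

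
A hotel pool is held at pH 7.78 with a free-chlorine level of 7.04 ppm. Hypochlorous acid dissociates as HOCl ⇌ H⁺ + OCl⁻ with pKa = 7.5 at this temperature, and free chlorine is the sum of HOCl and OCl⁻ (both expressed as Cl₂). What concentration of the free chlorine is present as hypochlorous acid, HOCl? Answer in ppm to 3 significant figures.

[OCl⁻]/[HOCl] = 10^(pH − pKa) = 10^(7.78 − 7.5) = 10^0.28 = 1.905.
Fraction as HOCl = 1 / (1 + 1.905) = 0.3442.
HOCl = 0.3442 × 7.04 ppm = 2.423 ppm.

2.42 ppm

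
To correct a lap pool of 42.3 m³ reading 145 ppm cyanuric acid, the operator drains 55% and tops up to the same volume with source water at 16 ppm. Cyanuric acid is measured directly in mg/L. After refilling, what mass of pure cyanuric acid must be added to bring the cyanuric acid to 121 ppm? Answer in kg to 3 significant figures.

1.99 kg

Volume: 42.3 m³ = 42,300 L.
After draining 55% and refilling: 145 × 0.45 + 16 × 0.55 = 74.05 ppm.
Deficit to target: 121 − 74.05 = 46.95 mg/L.
Mass: 46.95 mg/L × 42,300 L = 1986 g cyanuric acid.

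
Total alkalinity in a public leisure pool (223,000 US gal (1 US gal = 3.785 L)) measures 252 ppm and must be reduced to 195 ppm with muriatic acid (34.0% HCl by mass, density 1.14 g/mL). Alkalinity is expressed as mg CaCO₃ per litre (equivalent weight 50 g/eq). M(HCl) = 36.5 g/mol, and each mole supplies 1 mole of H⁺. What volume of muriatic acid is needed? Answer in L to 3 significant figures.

Volume: 223,000 US gal × 3.785 L/gal = 844,055 L.
Alkalinity to neutralize: (252 − 195) = 57 mg/L as CaCO₃ × 844,055 L = 48,110 g as CaCO₃.
Equivalents of H⁺ required: 48,110 ÷ 50 g/eq = 962.2 eq = 962.2 mol HCl.
Mass of HCl: 962.2 × 36.5 = 35,120 g.
Mass of 34.0% solution: 35,120 / 0.34 = 103,300 g.
Volume: 103,300 g ÷ 1.14 g/mL = 90,610 mL.

90.6 L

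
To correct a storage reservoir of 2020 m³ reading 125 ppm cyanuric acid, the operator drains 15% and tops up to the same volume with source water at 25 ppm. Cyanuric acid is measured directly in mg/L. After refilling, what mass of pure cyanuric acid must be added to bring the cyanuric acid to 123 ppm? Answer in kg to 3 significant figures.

Volume: 2020 m³ = 2,020,000 L.
After draining 15% and refilling: 125 × 0.85 + 25 × 0.15 = 110 ppm.
Deficit to target: 123 − 110 = 13 mg/L.
Mass: 13 mg/L × 2,020,000 L = 26,260 g cyanuric acid.

26.3 kg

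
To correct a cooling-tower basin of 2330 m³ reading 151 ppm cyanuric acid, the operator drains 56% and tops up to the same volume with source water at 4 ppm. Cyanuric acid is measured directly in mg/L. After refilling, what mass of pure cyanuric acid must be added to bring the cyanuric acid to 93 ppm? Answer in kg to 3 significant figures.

56.7 kg

Volume: 2330 m³ = 2,330,000 L.
After draining 56% and refilling: 151 × 0.44 + 4 × 0.56 = 68.68 ppm.
Deficit to target: 93 − 68.68 = 24.32 mg/L.
Mass: 24.32 mg/L × 2,330,000 L = 56,670 g cyanuric acid.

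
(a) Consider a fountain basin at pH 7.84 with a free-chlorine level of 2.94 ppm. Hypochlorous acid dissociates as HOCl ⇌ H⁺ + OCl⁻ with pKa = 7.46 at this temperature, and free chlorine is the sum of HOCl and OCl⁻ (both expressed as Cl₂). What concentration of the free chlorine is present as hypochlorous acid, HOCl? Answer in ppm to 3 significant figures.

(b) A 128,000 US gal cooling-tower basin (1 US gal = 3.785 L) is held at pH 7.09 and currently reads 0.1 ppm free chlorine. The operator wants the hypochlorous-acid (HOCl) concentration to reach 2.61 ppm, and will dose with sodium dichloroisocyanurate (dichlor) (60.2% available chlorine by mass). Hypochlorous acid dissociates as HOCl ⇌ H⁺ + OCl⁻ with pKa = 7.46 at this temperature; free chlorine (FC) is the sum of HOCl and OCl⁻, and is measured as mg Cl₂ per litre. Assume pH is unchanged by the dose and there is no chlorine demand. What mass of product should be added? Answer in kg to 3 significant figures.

(a) [OCl⁻]/[HOCl] = 10^(pH − pKa) = 10^(7.84 − 7.46) = 10^0.38 = 2.399.
(a) Fraction as HOCl = 1 / (1 + 2.399) = 0.2942.
(a) HOCl = 0.2942 × 2.94 ppm = 0.865 ppm.

(b) Volume: 128,000 US gal × 3.785 L/gal = 484,480 L.
(b) [OCl⁻]/[HOCl] = 10^(pH − pKa) = 10^(7.09 − 7.46) = 0.4266; fraction as HOCl = 1/(1 + 0.4266) = 0.701.
(b) Free chlorine required for 2.61 ppm HOCl: 2.61 / 0.701 = 3.723 ppm.
(b) FC to add: 3.723 − 0.1 = 3.623 mg/L as Cl₂.
(b) Cl₂ equivalent: 3.623 mg/L × 484,480 L = 1755 g.
(b) Product at 60.2% available Cl: 1755 / 0.602 = 2916 g.

(a) 0.865 ppm; (b) 2.92 kg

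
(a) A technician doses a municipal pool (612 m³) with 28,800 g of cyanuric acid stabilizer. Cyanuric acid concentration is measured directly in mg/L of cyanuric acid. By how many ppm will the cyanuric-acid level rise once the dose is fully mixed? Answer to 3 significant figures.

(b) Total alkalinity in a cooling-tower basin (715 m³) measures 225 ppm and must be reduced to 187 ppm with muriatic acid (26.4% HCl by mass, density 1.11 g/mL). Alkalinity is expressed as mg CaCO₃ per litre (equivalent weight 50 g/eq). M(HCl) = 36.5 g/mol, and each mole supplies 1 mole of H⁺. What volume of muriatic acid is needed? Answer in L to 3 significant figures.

(a) Volume: 612 m³ = 612,000 L.
(a) Rise: 28,800 g / 612,000 L × 1000 = 47.06 mg/L.

(b) Volume: 715 m³ = 715,000 L.
(b) Alkalinity to neutralize: (225 − 187) = 38 mg/L as CaCO₃ × 715,000 L = 27,170 g as CaCO₃.
(b) Equivalents of H⁺ required: 27,170 ÷ 50 g/eq = 543.4 eq = 543.4 mol HCl.
(b) Mass of HCl: 543.4 × 36.5 = 19,830 g.
(b) Mass of 26.4% solution: 19,830 / 0.264 = 75,130 g.
(b) Volume: 75,130 g ÷ 1.11 g/mL = 67,680 mL.

(a) 47.1 ppm; (b) 67.7 L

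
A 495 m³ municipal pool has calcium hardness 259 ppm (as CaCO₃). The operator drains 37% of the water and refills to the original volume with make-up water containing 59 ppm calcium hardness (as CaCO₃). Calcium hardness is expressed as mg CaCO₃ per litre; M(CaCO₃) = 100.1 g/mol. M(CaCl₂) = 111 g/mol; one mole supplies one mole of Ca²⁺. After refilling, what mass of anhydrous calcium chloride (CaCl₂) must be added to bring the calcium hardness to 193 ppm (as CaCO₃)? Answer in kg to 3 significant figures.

Volume: 495 m³ = 495,000 L.
After draining 37% and refilling: 259 × 0.63 + 59 × 0.37 = 185 ppm.
Deficit to target: 193 − 185 = 8 mg/L.
As CaCO₃: 8 mg/L × 495,000 L = 3960 g; ÷ 100.1 = 39.56 mol Ca²⁺.
Mass: 39.56 × 111 = 4391 g.

4.39 kg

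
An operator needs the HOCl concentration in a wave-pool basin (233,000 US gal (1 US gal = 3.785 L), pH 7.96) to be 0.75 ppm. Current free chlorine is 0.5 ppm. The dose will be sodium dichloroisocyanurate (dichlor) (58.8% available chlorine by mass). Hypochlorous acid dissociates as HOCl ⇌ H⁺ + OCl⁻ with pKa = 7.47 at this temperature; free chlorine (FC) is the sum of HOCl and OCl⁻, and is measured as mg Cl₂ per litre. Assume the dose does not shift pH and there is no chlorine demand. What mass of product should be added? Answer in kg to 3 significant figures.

3.85 kg

Volume: 233,000 US gal × 3.785 L/gal = 881,905 L.
[OCl⁻]/[HOCl] = 10^(pH − pKa) = 10^(7.96 − 7.47) = 3.09; fraction as HOCl = 1/(1 + 3.09) = 0.2445.
Free chlorine required for 0.75 ppm HOCl: 0.75 / 0.2445 = 3.068 ppm.
FC to add: 3.068 − 0.5 = 2.568 mg/L as Cl₂.
Cl₂ equivalent: 2.568 mg/L × 881,905 L = 2264 g.
Product at 58.8% available Cl: 2264 / 0.588 = 3851 g.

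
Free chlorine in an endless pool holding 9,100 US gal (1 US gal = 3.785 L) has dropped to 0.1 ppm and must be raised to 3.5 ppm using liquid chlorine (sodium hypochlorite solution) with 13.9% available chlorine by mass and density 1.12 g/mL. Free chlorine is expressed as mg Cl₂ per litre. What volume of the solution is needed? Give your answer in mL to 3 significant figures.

Volume: 9,100 US gal × 3.785 L/gal = 34,444 L.
Chlorine deficit: 3.5 − 0.1 = 3.4 ppm = 3.4 mg/L as Cl₂.
Cl₂ equivalent needed: 3.4 mg/L × 34,444 L = 117,100 mg = 117.1 g.
Product at 13.9% available chlorine: 117.1 / 0.139 = 842.5 g.
Volume at density 1.12 g/mL: 842.5 g ÷ 1.12 g/mL = 752.2 mL.

752 mL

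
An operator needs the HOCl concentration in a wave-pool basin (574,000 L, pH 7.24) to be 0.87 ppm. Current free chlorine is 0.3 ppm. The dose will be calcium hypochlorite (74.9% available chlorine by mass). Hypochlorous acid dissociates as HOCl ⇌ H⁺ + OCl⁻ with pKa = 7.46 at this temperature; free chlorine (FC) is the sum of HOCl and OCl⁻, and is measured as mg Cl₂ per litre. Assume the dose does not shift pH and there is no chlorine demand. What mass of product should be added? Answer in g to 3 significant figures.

839 g

[OCl⁻]/[HOCl] = 10^(pH − pKa) = 10^(7.24 − 7.46) = 0.6026; fraction as HOCl = 1/(1 + 0.6026) = 0.624.
Free chlorine required for 0.87 ppm HOCl: 0.87 / 0.624 = 1.394 ppm.
FC to add: 1.394 − 0.3 = 1.094 mg/L as Cl₂.
Cl₂ equivalent: 1.094 mg/L × 574,000 L = 628.1 g.
Product at 74.9% available Cl: 628.1 / 0.749 = 838.6 g.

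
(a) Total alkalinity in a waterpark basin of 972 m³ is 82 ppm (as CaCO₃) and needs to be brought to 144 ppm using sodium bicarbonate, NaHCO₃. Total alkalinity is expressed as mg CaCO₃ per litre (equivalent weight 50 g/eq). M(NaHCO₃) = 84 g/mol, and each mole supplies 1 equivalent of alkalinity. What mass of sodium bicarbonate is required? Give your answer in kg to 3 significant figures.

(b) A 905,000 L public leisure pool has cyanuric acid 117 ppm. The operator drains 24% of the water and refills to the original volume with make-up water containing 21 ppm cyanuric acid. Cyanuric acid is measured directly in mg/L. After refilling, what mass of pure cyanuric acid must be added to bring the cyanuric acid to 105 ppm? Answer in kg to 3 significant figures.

(a) 101 kg; (b) 9.99 kg

(a) Volume: 972 m³ = 972,000 L.
(a) Alkalinity to add: (144 − 82) = 62 mg/L as CaCO₃ × 972,000 L = 60,260 g as CaCO₃.
(a) Equivalents: 60,260 g ÷ 50 g/eq = 1205 eq.
(a) NaHCO₃ supplies 1 eq per mole → 1205 mol.
(a) Mass: 1205 mol × 84 g/mol = 101,200 g.

(b) After draining 24% and refilling: 117 × 0.76 + 21 × 0.24 = 93.96 ppm.
(b) Deficit to target: 105 − 93.96 = 11.04 mg/L.
(b) Mass: 11.04 mg/L × 905,000 L = 9991 g cyanuric acid.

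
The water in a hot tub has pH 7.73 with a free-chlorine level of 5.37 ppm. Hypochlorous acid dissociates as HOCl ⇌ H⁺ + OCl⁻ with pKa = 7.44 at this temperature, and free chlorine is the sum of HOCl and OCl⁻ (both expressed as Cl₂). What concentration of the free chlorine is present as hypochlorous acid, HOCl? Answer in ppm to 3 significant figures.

[OCl⁻]/[HOCl] = 10^(pH − pKa) = 10^(7.73 − 7.44) = 10^0.29 = 1.95.
Fraction as HOCl = 1 / (1 + 1.95) = 0.339.
HOCl = 0.339 × 5.37 ppm = 1.82 ppm.

1.82 ppm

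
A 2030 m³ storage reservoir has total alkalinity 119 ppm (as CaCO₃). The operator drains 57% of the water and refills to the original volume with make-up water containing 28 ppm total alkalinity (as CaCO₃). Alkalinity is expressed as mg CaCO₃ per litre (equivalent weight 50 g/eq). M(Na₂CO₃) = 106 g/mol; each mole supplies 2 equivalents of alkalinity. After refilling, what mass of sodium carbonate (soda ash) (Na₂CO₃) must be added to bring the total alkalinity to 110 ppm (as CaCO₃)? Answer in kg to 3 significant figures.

92.2 kg

Volume: 2030 m³ = 2,030,000 L.
After draining 57% and refilling: 119 × 0.43 + 28 × 0.57 = 67.13 ppm.
Deficit to target: 110 − 67.13 = 42.87 mg/L.
As CaCO₃: 42.87 mg/L × 2,030,000 L = 87,030 g; ÷ 50 g/eq ÷ 2 = 870.3 mol Na₂CO₃.
Mass: 870.3 × 106 = 92,250 g.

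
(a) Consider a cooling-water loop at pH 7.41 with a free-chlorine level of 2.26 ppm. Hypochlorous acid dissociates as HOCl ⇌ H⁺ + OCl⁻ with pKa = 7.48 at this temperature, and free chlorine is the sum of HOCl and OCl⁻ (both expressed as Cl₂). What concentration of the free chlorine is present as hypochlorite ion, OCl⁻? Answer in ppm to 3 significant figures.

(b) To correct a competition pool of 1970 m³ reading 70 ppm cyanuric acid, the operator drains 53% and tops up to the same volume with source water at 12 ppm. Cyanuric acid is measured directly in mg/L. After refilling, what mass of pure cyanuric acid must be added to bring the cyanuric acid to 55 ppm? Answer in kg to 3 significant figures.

(a) [OCl⁻]/[HOCl] = 10^(pH − pKa) = 10^(7.41 − 7.48) = 10^-0.07 = 0.8511.
(a) Fraction as HOCl = 1 / (1 + 0.8511) = 0.5402.
(a) OCl⁻ = (1 − 0.5402) × 2.26 ppm = 1.039 ppm.

(b) Volume: 1970 m³ = 1,970,000 L.
(b) After draining 53% and refilling: 70 × 0.47 + 12 × 0.53 = 39.26 ppm.
(b) Deficit to target: 55 − 39.26 = 15.74 mg/L.
(b) Mass: 15.74 mg/L × 1,970,000 L = 31,010 g cyanuric acid.

(a) 1.04 ppm; (b) 31.0 kg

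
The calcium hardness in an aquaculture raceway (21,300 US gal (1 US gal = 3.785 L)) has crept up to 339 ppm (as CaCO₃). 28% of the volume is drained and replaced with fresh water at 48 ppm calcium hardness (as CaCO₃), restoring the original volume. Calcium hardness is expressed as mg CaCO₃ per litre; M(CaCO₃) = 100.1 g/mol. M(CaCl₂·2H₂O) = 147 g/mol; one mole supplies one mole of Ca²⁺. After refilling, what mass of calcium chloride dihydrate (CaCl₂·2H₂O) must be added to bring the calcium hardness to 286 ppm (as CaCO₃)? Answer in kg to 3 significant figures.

3.37 kg

Volume: 21,300 US gal × 3.785 L/gal = 80,620 L.
After draining 28% and refilling: 339 × 0.72 + 48 × 0.28 = 257.52 ppm.
Deficit to target: 286 − 257.52 = 28.48 mg/L.
As CaCO₃: 28.48 mg/L × 80,620 L = 2296 g; ÷ 100.1 = 22.94 mol Ca²⁺.
Mass: 22.94 × 147 = 3372 g.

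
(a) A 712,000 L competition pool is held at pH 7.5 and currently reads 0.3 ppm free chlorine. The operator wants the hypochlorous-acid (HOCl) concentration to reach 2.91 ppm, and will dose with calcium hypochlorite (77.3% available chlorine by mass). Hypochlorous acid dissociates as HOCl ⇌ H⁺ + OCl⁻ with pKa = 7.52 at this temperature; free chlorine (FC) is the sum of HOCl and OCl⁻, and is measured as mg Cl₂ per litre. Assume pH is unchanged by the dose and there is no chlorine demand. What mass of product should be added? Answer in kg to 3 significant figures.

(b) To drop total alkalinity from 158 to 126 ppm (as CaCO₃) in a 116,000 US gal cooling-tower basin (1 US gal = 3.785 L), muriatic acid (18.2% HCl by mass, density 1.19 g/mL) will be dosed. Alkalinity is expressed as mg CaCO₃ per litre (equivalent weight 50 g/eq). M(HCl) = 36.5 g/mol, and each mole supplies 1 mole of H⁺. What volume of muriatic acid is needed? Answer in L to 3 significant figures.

(a) [OCl⁻]/[HOCl] = 10^(pH − pKa) = 10^(7.5 − 7.52) = 0.955; fraction as HOCl = 1/(1 + 0.955) = 0.5115.
(a) Free chlorine required for 2.91 ppm HOCl: 2.91 / 0.5115 = 5.689 ppm.
(a) FC to add: 5.689 − 0.3 = 5.389 mg/L as Cl₂.
(a) Cl₂ equivalent: 5.389 mg/L × 712,000 L = 3837 g.
(a) Product at 77.3% available Cl: 3837 / 0.773 = 4964 g.

(b) Volume: 116,000 US gal × 3.785 L/gal = 439,060 L.
(b) Alkalinity to neutralize: (158 − 126) = 32 mg/L as CaCO₃ × 439,060 L = 14,050 g as CaCO₃.
(b) Equivalents of H⁺ required: 14,050 ÷ 50 g/eq = 281 eq = 281 mol HCl.
(b) Mass of HCl: 281 × 36.5 = 10,260 g.
(b) Mass of 18.2% solution: 10,260 / 0.182 = 56,350 g.
(b) Volume: 56,350 g ÷ 1.19 g/mL = 47,360 mL.

(a) 4.96 kg; (b) 47.4 L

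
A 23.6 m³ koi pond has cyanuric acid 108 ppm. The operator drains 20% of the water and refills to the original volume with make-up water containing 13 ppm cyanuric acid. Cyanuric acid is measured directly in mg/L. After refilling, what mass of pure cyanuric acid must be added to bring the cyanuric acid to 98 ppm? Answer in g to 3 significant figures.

Volume: 23.6 m³ = 23,600 L.
After draining 20% and refilling: 108 × 0.80 + 13 × 0.20 = 89 ppm.
Deficit to target: 98 − 89 = 9 mg/L.
Mass: 9 mg/L × 23,600 L = 212.4 g cyanuric acid.

212 g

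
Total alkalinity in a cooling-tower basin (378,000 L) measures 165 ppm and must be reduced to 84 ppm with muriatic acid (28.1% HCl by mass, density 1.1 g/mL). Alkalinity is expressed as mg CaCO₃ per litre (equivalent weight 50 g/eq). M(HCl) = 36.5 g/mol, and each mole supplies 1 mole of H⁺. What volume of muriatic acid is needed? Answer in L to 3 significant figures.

72.3 L

Alkalinity to neutralize: (165 − 84) = 81 mg/L as CaCO₃ × 378,000 L = 30,620 g as CaCO₃.
Equivalents of H⁺ required: 30,620 ÷ 50 g/eq = 612.4 eq = 612.4 mol HCl.
Mass of HCl: 612.4 × 36.5 = 22,350 g.
Mass of 28.1% solution: 22,350 / 0.281 = 79,540 g.
Volume: 79,540 g ÷ 1.1 g/mL = 72,310 mL.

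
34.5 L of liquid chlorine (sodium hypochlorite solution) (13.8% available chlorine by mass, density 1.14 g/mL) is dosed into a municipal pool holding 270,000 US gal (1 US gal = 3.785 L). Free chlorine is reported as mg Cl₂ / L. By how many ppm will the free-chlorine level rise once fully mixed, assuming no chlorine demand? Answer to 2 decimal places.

Volume: 270,000 US gal × 3.785 L/gal = 1,021,950 L.
Mass of solution: 34.5 L × 1000 mL/L × 1.14 g/mL = 39,330 g.
Available chlorine delivered: 39,330 g × 0.138 = 5428 g as Cl₂.
Concentration rise: 5428 g / 1,021,950 L = 5.311 mg/L = 5.31 ppm.

5.31 ppm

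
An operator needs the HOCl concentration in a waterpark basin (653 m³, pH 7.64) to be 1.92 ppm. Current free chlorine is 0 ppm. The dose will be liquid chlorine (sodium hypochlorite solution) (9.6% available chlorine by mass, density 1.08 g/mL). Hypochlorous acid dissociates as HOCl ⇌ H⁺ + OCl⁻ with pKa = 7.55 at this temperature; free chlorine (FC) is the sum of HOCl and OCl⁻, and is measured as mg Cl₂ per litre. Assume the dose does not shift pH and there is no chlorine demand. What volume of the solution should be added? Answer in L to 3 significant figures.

Volume: 653 m³ = 653,000 L.
[OCl⁻]/[HOCl] = 10^(pH − pKa) = 10^(7.64 − 7.55) = 1.23; fraction as HOCl = 1/(1 + 1.23) = 0.4484.
Free chlorine required for 1.92 ppm HOCl: 1.92 / 0.4484 = 4.282 ppm.
FC to add: 4.282 − 0 = 4.282 mg/L as Cl₂.
Cl₂ equivalent: 4.282 mg/L × 653,000 L = 2796 g.
Product at 9.6% available Cl: 2796 / 0.096 = 29,130 g.
Volume: 29,130 g ÷ 1.08 g/mL = 26,970 mL.

27.0 L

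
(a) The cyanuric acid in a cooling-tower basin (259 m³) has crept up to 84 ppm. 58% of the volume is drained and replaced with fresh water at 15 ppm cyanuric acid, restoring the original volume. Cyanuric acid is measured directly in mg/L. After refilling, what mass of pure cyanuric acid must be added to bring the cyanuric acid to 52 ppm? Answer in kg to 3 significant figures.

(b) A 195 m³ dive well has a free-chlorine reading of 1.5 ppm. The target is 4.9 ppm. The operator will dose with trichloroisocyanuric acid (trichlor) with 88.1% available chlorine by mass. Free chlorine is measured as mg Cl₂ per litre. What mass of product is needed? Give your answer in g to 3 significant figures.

(a) 2.08 kg; (b) 753 g

(a) Volume: 259 m³ = 259,000 L.
(a) After draining 58% and refilling: 84 × 0.42 + 15 × 0.58 = 43.98 ppm.
(a) Deficit to target: 52 − 43.98 = 8.02 mg/L.
(a) Mass: 8.02 mg/L × 259,000 L = 2077 g cyanuric acid.

(b) Volume: 195 m³ = 195,000 L.
(b) Chlorine deficit: 4.9 − 1.5 = 3.4 ppm = 3.4 mg/L as Cl₂.
(b) Cl₂ equivalent needed: 3.4 mg/L × 195,000 L = 663,000 mg = 663 g.
(b) Product at 88.1% available chlorine: 663 / 0.881 = 752.6 g.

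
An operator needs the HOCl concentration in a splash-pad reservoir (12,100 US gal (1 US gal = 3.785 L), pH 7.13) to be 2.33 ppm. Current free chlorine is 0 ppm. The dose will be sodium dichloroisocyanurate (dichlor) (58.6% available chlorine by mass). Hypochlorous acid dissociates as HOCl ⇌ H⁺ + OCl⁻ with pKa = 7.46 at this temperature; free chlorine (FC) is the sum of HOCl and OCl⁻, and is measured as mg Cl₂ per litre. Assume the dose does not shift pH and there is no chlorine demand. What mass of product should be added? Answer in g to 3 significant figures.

Volume: 12,100 US gal × 3.785 L/gal = 45,798 L.
[OCl⁻]/[HOCl] = 10^(pH − pKa) = 10^(7.13 − 7.46) = 0.4677; fraction as HOCl = 1/(1 + 0.4677) = 0.6813.
Free chlorine required for 2.33 ppm HOCl: 2.33 / 0.6813 = 3.42 ppm.
FC to add: 3.42 − 0 = 3.42 mg/L as Cl₂.
Cl₂ equivalent: 3.42 mg/L × 45,798 L = 156.6 g.
Product at 58.6% available Cl: 156.6 / 0.586 = 267.3 g.

267 g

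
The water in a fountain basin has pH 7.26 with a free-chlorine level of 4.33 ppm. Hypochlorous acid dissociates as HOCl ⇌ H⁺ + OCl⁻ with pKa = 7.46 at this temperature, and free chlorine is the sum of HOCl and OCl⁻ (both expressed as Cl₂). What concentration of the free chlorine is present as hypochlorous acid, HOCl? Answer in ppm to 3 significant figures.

2.65 ppm

[OCl⁻]/[HOCl] = 10^(pH − pKa) = 10^(7.26 − 7.46) = 10^-0.20 = 0.631.
Fraction as HOCl = 1 / (1 + 0.631) = 0.6131.
HOCl = 0.6131 × 4.33 ppm = 2.655 ppm.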